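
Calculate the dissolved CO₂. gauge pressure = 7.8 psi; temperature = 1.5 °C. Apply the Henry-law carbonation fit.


vols = (P + 14.695)·(0.01821 + 0.09011·e^(−0.04·T))
vols = (7.8 + 14.695)·(0.01821 + 0.09011·e^(−0.04·1.5))

2.3186 volumes


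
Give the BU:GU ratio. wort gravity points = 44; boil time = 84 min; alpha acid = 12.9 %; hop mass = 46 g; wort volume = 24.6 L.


U = 1.65·0.000125^(GP/1000)·(1−e^(−0.04t))/4.15;  IBU = (α/100)·m·U·1000/V;  BU:GU = IBU/GP
U = 1.65·0.000125^(44/1000)·(1−e^(−0.04·84))/4.15 = 0.2584
IBU = (12.9/100)·46·0.2584·1000/24.6 = 62.3388
BU:GU = 62.3388/44

1.4168


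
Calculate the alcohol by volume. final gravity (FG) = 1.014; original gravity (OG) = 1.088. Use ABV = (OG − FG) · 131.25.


ABV = (1.088 − 1.014) · 131.25

9.7125 % ABV


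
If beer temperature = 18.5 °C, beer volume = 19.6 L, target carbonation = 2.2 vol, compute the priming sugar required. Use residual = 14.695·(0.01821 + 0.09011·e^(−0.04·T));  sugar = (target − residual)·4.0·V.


residual = 14.695·(0.01821 + 0.09011·e^(−0.04·18.5)) = 0.8994
sugar = (2.2 − 0.8994)·4.0·19.6

101.9691 g


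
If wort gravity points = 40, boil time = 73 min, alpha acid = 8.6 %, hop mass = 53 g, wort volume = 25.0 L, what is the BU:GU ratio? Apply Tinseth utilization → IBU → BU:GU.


U = 1.65·0.000125^(GP/1000)·(1−e^(−0.04t))/4.15;  IBU = (α/100)·m·U·1000/V;  BU:GU = IBU/GP
U = 1.65·0.000125^(40/1000)·(1−e^(−0.04·73))/4.15 = 0.2626
IBU = (8.6/100)·53·0.2626·1000/25.0 = 47.8705
BU:GU = 47.8705/40

1.1968


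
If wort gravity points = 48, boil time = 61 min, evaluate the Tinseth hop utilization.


U = 1.65·0.000125^(GP/1000) · (1 − e^(−0.04·t))/4.15
bigness = 1.65·0.000125^(48/1000) = 1.0719
boil_factor = (1 − e^(−0.04·61))/4.15 = 0.2200
U = 1.0719 · 0.2200

0.2358


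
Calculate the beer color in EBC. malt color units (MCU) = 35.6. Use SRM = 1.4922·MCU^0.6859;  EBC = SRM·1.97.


SRM = 1.4922·35.6^0.6859 = 17.2968
EBC = 17.2968·1.97

34.0748 EBC


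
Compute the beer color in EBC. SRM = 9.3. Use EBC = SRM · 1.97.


EBC = 9.3 · 1.97

18.3210 EBC


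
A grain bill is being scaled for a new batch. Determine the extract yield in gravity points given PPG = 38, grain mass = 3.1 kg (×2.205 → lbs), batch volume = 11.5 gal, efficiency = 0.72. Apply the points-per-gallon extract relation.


points = lbs × PPG × eff / vol
lbs = 3.1 × 2.205 = 6.8355
points = 6.8355 × 38 × 0.72 / 11.5

16.2625 points


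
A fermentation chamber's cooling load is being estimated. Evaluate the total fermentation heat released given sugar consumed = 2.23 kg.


Q = m_sugar · 590 kJ/kg
Q = 2.23 · 590

1315.7000 kJ


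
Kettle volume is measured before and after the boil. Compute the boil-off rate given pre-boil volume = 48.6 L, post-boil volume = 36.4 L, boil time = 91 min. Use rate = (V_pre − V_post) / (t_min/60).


rate = (48.6 − 36.4) / (91/60)

8.0440 L/hr


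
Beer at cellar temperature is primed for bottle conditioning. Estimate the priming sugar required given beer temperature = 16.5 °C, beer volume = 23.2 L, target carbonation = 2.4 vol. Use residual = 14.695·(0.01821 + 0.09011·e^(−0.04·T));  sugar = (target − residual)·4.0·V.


residual = 14.695·(0.01821 + 0.09011·e^(−0.04·16.5)) = 0.9520
sugar = (2.4 − 0.9520)·4.0·23.2

134.3750 g


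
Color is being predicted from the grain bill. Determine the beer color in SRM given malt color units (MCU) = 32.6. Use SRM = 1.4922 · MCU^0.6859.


SRM = 1.4922 · 32.6^0.6859

16.2833 SRM


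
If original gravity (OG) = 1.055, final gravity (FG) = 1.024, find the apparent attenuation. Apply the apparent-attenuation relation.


AA = (OG − FG)/(OG − 1) · 100
AA = (1.055 − 1.024)/(1.055 − 1) · 100

56.3636 %


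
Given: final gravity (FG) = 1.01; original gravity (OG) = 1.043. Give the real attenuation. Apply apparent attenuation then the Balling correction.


AA = (OG−FG)/(OG−1)·100;  RA = AA·0.8192
AA = (1.043 − 1.01)/(1.043 − 1)·100 = 76.7442
RA = 76.7442·0.8192

62.8688 %


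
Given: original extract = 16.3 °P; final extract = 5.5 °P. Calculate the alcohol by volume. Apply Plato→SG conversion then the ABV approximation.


SG = 259/(259 − P);  ABV = (OG − FG)·131.25
OG = 259/(259 − 16.3) = 1.0672
FG = 259/(259 − 5.5) = 1.0217
ABV = (1.0672 − 1.0217)·131.25

5.9673 % ABV


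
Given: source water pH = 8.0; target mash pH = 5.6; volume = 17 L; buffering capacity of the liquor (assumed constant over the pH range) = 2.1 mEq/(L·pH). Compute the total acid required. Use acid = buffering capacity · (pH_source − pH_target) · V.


acid = 2.1 · (8.0 − 5.6) · 17

85.6800 mEq


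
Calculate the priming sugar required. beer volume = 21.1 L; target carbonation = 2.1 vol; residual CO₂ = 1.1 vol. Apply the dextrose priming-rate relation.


sugar = (target − residual)·4.0·V
sugar = (2.1 − 1.1)·4.0·21.1

84.4000 g


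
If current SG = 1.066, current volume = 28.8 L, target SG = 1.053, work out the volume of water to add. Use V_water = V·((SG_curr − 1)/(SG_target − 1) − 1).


V_water = 28.8·((1.066 − 1)/(1.053 − 1) − 1)

7.0642 L


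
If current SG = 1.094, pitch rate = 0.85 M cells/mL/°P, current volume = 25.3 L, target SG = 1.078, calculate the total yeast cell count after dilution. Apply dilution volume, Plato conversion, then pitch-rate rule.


V_w = V·((SG_c−1)/(SG_t−1)−1);  °P = 259 − 259/SG_t;  cells = rate·(V+V_w)·°P
V_w = 25.3·((1.094−1)/(1.078−1)−1) = 5.1897
V_final = 25.3 + 5.1897 = 30.4897
°P = 259 − 259/1.078 = 18.7403
cells = 0.85·30.4897·18.7403

485.6779 billion cells


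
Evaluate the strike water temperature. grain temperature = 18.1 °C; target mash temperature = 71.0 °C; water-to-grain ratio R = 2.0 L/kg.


T_strike = (0.41/R)·(T_mash − T_grain) + T_mash
T_strike = (0.41/2.0)·(71.0 − 18.1) + 71.0

81.8445 °C


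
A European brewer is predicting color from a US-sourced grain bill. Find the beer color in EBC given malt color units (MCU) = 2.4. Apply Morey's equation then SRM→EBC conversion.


SRM = 1.4922·MCU^0.6859;  EBC = SRM·1.97
SRM = 1.4922·2.4^0.6859 = 2.7203
EBC = 2.7203·1.97

5.3590 EBC


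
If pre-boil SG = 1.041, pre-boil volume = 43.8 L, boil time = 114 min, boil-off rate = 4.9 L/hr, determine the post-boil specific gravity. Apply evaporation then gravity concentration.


V_post = V_pre − rate·(t/60);  SG_post = 1 + (SG_pre−1)·V_pre/V_post
V_post = 43.8 − 4.9·(114/60) = 34.4900
SG_post = 1 + (1.041 − 1)·43.8/34.4900

1.0521


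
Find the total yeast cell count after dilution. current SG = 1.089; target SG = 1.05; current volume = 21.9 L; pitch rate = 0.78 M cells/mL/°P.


V_w = V·((SG_c−1)/(SG_t−1)−1);  °P = 259 − 259/SG_t;  cells = rate·(V+V_w)·°P
V_w = 21.9·((1.089−1)/(1.05−1)−1) = 17.0820
V_final = 21.9 + 17.0820 = 38.9820
°P = 259 − 259/1.05 = 12.3333
cells = 0.78·38.9820·12.3333

375.0068 billion cells


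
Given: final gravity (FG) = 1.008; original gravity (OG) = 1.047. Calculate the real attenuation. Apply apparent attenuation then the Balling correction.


AA = (OG−FG)/(OG−1)·100;  RA = AA·0.8192
AA = (1.047 − 1.008)/(1.047 − 1)·100 = 82.9787
RA = 82.9787·0.8192

67.9762 %


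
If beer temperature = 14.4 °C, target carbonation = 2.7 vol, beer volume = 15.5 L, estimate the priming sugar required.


residual = 14.695·(0.01821 + 0.09011·e^(−0.04·T));  sugar = (target − residual)·4.0·V
residual = 14.695·(0.01821 + 0.09011·e^(−0.04·14.4)) = 1.0120
sugar = (2.7 − 1.0120)·4.0·15.5

104.6581 g


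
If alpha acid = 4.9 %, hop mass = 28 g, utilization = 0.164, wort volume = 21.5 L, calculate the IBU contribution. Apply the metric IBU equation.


IBU = (α/100)·mass·U·1000 / V
IBU = (4.9/100)·28·0.164·1000 / 21.5

10.4655 IBU


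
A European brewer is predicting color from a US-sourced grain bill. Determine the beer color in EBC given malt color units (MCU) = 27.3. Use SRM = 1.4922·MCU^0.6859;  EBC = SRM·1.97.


SRM = 1.4922·27.3^0.6859 = 14.4175
EBC = 14.4175·1.97

28.4025 EBC


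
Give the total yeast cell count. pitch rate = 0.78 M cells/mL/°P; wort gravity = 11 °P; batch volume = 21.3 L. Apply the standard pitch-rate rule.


cells (billions) = rate · V_L · °P
cells = 0.78 · 21.3 · 11

182.7540 billion cells


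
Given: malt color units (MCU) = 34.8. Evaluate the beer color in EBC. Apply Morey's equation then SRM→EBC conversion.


SRM = 1.4922·MCU^0.6859;  EBC = SRM·1.97
SRM = 1.4922·34.8^0.6859 = 17.0293
EBC = 17.0293·1.97

33.5477 EBC


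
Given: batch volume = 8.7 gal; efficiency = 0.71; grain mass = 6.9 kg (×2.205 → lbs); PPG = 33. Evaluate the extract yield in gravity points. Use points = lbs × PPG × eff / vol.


lbs = 6.9 × 2.205 = 15.2145
points = 15.2145 × 33 × 0.71 / 8.7

40.9742 points


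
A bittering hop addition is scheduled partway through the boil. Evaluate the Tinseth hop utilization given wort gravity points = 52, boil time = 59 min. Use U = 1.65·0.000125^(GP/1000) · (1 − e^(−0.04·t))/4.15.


bigness = 1.65·0.000125^(52/1000) = 1.0340
boil_factor = (1 − e^(−0.04·59))/4.15 = 0.2182
U = 1.0340 · 0.2182

0.2256


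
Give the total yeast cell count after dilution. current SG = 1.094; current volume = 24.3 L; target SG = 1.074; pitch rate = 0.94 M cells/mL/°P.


V_w = V·((SG_c−1)/(SG_t−1)−1);  °P = 259 − 259/SG_t;  cells = rate·(V+V_w)·°P
V_w = 24.3·((1.094−1)/(1.074−1)−1) = 6.5676
V_final = 24.3 + 6.5676 = 30.8676
°P = 259 − 259/1.074 = 17.8454
cells = 0.94·30.8676·17.8454

517.7945 billion cells


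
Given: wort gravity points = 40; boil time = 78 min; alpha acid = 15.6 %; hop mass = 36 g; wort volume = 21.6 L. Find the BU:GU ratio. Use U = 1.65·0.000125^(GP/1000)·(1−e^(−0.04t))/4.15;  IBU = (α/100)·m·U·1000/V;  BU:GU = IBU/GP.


U = 1.65·0.000125^(40/1000)·(1−e^(−0.04·78))/4.15 = 0.2653
IBU = (15.6/100)·36·0.2653·1000/21.6 = 68.9719
BU:GU = 68.9719/40

1.7243


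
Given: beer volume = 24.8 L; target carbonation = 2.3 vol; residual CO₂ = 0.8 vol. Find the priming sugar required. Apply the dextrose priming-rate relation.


sugar = (target − residual)·4.0·V
sugar = (2.3 − 0.8)·4.0·24.8

148.8000 g


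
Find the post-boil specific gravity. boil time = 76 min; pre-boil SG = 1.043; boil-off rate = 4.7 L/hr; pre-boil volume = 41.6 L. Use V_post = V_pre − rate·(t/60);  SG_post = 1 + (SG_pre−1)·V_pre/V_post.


V_post = 41.6 − 4.7·(76/60) = 35.6467
SG_post = 1 + (1.043 − 1)·41.6/35.6467

1.0502


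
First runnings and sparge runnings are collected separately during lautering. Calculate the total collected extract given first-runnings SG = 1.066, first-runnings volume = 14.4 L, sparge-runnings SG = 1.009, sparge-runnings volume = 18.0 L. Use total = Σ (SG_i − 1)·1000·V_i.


first = (1.066 − 1)·1000·14.4 = 950.4000
sparge = (1.009 − 1)·1000·18.0 = 162.0000
total = 950.4000 + 162.0000

1112.4000 gravity·L


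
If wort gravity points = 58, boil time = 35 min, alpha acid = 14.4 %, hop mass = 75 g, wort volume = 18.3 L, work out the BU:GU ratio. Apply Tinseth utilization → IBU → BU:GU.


U = 1.65·0.000125^(GP/1000)·(1−e^(−0.04t))/4.15;  IBU = (α/100)·m·U·1000/V;  BU:GU = IBU/GP
U = 1.65·0.000125^(58/1000)·(1−e^(−0.04·35))/4.15 = 0.1779
IBU = (14.4/100)·75·0.1779·1000/18.3 = 104.9679
BU:GU = 104.9679/58

1.8098


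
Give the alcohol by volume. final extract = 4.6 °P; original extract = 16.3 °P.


SG = 259/(259 − P);  ABV = (OG − FG)·131.25
OG = 259/(259 − 16.3) = 1.0672
FG = 259/(259 − 4.6) = 1.0181
ABV = (1.0672 − 1.0181)·131.25

6.4417 % ABV


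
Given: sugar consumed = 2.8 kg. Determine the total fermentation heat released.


Q = m_sugar · 590 kJ/kg
Q = 2.8 · 590

1652.0000 kJ


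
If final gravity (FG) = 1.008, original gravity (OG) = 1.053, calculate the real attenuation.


AA = (OG−FG)/(OG−1)·100;  RA = AA·0.8192
AA = (1.053 − 1.008)/(1.053 − 1)·100 = 84.9057
RA = 84.9057·0.8192

69.5547 %


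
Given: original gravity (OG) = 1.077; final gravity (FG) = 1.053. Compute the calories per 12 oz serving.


ABW = (OG−FG)·131.25·0.79/FG;  °P = 259 − 259/SG (for OG→OE and FG→AE);  RE = 0.1808·OE + 0.8192·AE;  Cal = (6.9·ABW + 4·(RE−0.1))·FG·3.55
ABW = (1.077 − 1.053)·131.25·0.79/1.053 = 2.3632
OE = 259 − 259/1.077 = 18.5172 °P
AE = 259 − 259/1.053 = 13.0361 °P
RE = 0.1808·18.5172 + 0.8192·13.0361 = 14.0271 °P
Cal = (6.9·2.3632 + 4·(14.0271−0.1))·1.053·3.55

269.2017 kcal


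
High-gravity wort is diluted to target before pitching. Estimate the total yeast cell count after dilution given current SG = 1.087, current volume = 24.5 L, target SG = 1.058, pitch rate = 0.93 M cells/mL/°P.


V_w = V·((SG_c−1)/(SG_t−1)−1);  °P = 259 − 259/SG_t;  cells = rate·(V+V_w)·°P
V_w = 24.5·((1.087−1)/(1.058−1)−1) = 12.2500
V_final = 24.5 + 12.2500 = 36.7500
°P = 259 − 259/1.058 = 14.1985
cells = 0.93·36.7500·14.1985

485.2688 billion cells


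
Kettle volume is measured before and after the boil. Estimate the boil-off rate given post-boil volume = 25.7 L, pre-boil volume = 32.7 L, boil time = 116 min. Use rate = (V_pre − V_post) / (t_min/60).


rate = (32.7 − 25.7) / (116/60)

3.6207 L/hr


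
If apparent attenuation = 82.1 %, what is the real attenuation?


RA = AA · 0.8192
RA = 82.1 · 0.8192

67.2563 %


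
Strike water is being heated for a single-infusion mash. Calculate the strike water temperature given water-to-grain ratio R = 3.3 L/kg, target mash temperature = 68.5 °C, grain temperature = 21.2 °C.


T_strike = (0.41/R)·(T_mash − T_grain) + T_mash
T_strike = (0.41/3.3)·(68.5 − 21.2) + 68.5

74.3767 °C


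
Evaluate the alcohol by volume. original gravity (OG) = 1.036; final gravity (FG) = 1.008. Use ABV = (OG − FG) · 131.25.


ABV = (1.036 − 1.008) · 131.25

3.6750 % ABV


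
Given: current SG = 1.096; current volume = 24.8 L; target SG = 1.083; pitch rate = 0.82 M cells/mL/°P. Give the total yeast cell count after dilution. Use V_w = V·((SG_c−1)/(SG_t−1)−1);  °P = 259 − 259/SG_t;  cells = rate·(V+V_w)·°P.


V_w = 24.8·((1.096−1)/(1.083−1)−1) = 3.8843
V_final = 24.8 + 3.8843 = 28.6843
°P = 259 − 259/1.083 = 19.8495
cells = 0.82·28.6843·19.8495

466.8830 billion cells


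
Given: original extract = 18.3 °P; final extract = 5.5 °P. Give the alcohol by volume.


SG = 259/(259 − P);  ABV = (OG − FG)·131.25
OG = 259/(259 − 18.3) = 1.0760
FG = 259/(259 − 5.5) = 1.0217
ABV = (1.0760 − 1.0217)·131.25

7.1311 % ABV


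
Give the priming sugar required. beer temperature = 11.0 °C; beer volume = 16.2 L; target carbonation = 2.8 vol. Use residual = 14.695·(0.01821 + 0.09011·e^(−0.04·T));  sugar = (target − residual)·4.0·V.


residual = 14.695·(0.01821 + 0.09011·e^(−0.04·11.0)) = 1.1204
sugar = (2.8 − 1.1204)·4.0·16.2

108.8376 g


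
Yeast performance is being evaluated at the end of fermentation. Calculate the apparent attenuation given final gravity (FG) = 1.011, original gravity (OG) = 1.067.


AA = (OG − FG)/(OG − 1) · 100
AA = (1.067 − 1.011)/(1.067 − 1) · 100

83.5821 %


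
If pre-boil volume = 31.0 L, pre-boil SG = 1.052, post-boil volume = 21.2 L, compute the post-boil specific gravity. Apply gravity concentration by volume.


SG_post = 1 + (SG_pre − 1)·V_pre/V_post
pts_pre = (1.052 − 1)·1000 = 52.0000
pts_post = 52.0000·31.0/21.2 = 76.0377
SG_post = 1 + 76.0377/1000

1.0760


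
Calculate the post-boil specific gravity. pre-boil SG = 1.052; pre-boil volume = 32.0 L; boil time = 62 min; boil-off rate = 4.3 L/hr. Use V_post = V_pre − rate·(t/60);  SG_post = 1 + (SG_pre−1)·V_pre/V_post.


V_post = 32.0 − 4.3·(62/60) = 27.5567
SG_post = 1 + (1.052 − 1)·32.0/27.5567

1.0604


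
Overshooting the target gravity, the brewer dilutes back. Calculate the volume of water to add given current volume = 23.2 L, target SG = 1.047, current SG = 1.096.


V_water = V·((SG_curr − 1)/(SG_target − 1) − 1)
V_water = 23.2·((1.096 − 1)/(1.047 − 1) − 1)

24.1872 L


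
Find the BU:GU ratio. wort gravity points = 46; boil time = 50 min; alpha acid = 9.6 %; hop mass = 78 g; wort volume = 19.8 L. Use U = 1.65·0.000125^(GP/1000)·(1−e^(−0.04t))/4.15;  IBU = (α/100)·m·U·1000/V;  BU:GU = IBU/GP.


U = 1.65·0.000125^(46/1000)·(1−e^(−0.04·50))/4.15 = 0.2274
IBU = (9.6/100)·78·0.2274·1000/19.8 = 85.9888
BU:GU = 85.9888/46

1.8693


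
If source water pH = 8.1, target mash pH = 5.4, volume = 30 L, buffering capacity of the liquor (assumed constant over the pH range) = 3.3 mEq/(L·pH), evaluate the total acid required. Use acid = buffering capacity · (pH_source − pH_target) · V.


acid = 3.3 · (8.1 − 5.4) · 30

267.3000 mEq


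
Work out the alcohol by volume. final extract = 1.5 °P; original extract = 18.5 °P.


SG = 259/(259 − P);  ABV = (OG − FG)·131.25
OG = 259/(259 − 18.5) = 1.0769
FG = 259/(259 − 1.5) = 1.0058
ABV = (1.0769 − 1.0058)·131.25

9.3316 % ABV


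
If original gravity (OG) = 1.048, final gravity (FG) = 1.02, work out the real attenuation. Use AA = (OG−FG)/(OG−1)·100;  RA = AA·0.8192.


AA = (1.048 − 1.02)/(1.048 − 1)·100 = 58.3333
RA = 58.3333·0.8192

47.7867 %


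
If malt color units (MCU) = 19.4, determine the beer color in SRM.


SRM = 1.4922 · MCU^0.6859
SRM = 1.4922 · 19.4^0.6859

11.4059 SRM


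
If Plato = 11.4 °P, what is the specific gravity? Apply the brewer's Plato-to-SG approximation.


SG = 259/(259 − P)
SG = 259/(259 − 11.4)

1.0460


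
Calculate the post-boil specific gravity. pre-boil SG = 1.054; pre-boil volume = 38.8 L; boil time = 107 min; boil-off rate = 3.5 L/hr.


V_post = V_pre − rate·(t/60);  SG_post = 1 + (SG_pre−1)·V_pre/V_post
V_post = 38.8 − 3.5·(107/60) = 32.5583
SG_post = 1 + (1.054 − 1)·38.8/32.5583

1.0644


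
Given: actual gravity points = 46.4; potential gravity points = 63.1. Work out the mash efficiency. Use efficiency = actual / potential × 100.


efficiency = 46.4 / 63.1 × 100

73.5341 %


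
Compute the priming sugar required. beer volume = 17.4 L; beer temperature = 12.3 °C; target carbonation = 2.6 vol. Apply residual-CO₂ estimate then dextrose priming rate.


residual = 14.695·(0.01821 + 0.09011·e^(−0.04·T));  sugar = (target − residual)·4.0·V
residual = 14.695·(0.01821 + 0.09011·e^(−0.04·12.3)) = 1.0772
sugar = (2.6 − 1.0772)·4.0·17.4

105.9873 g


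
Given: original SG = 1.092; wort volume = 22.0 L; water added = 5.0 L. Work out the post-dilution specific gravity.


SG_new = 1 + (SG_old − 1)·V_old/(V_old + V_water)
pts = (1.092 − 1)·1000·22.0/(22.0 + 5.0) = 74.9630
SG_new = 1 + 74.9630/1000

1.0750


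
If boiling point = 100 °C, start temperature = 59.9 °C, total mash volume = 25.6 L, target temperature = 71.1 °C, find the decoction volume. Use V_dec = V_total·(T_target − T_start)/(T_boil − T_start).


V_dec = 25.6·(71.1 − 59.9)/(100 − 59.9)

7.1501 L


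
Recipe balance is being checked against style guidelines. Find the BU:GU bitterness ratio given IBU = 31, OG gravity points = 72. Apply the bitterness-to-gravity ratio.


BU:GU = IBU / OG_points
BU:GU = 31 / 72

0.4306


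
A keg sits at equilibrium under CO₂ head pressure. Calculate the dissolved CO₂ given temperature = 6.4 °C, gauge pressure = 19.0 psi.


vols = (P + 14.695)·(0.01821 + 0.09011·e^(−0.04·T))
vols = (19.0 + 14.695)·(0.01821 + 0.09011·e^(−0.04·6.4))

2.9641 volumes


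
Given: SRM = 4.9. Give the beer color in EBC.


EBC = SRM · 1.97
EBC = 4.9 · 1.97

9.6530 EBC


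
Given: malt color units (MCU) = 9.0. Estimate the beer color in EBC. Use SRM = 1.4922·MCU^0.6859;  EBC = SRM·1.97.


SRM = 1.4922·9.0^0.6859 = 6.7351
EBC = 6.7351·1.97

13.2681 EBC


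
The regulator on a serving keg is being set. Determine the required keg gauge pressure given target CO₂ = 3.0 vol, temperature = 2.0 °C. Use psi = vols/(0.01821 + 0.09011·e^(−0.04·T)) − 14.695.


psi = 3.0/(0.01821 + 0.09011·e^(−0.04·2.0)) − 14.695

14.8931 psi


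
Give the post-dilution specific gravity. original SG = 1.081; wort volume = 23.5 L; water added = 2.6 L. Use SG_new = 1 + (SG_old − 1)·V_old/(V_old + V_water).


pts = (1.081 − 1)·1000·23.5/(23.5 + 2.6) = 72.9310
SG_new = 1 + 72.9310/1000

1.0729


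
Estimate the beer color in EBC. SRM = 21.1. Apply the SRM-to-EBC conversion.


EBC = SRM · 1.97
EBC = 21.1 · 1.97

41.5670 EBC


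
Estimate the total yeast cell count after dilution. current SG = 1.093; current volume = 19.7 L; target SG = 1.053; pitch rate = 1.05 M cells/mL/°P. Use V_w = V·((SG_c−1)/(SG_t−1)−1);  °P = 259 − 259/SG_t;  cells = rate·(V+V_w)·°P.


V_w = 19.7·((1.093−1)/(1.053−1)−1) = 14.8679
V_final = 19.7 + 14.8679 = 34.5679
°P = 259 − 259/1.053 = 13.0361
cells = 1.05·34.5679·13.0361

473.1620 billion cells


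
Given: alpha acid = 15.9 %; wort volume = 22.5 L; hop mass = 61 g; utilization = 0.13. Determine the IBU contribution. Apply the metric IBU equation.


IBU = (α/100)·mass·U·1000 / V
IBU = (15.9/100)·61·0.13·1000 / 22.5

56.0387 IBU


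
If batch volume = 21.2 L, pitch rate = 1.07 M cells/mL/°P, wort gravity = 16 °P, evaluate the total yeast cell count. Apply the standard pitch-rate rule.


cells (billions) = rate · V_L · °P
cells = 1.07 · 21.2 · 16

362.9440 billion cells


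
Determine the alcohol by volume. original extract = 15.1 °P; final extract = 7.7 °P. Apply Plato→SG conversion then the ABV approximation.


SG = 259/(259 − P);  ABV = (OG − FG)·131.25
OG = 259/(259 − 15.1) = 1.0619
FG = 259/(259 − 7.7) = 1.0306
ABV = (1.0619 − 1.0306)·131.25

4.1042 % ABV


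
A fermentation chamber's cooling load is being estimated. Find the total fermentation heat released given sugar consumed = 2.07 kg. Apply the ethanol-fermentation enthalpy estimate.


Q = m_sugar · 590 kJ/kg
Q = 2.07 · 590

1221.3000 kJ


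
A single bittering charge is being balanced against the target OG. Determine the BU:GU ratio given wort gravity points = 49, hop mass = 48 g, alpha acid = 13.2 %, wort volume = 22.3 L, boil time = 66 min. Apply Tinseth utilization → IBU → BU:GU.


U = 1.65·0.000125^(GP/1000)·(1−e^(−0.04t))/4.15;  IBU = (α/100)·m·U·1000/V;  BU:GU = IBU/GP
U = 1.65·0.000125^(49/1000)·(1−e^(−0.04·66))/4.15 = 0.2377
IBU = (13.2/100)·48·0.2377·1000/22.3 = 67.5370
BU:GU = 67.5370/49

1.3783


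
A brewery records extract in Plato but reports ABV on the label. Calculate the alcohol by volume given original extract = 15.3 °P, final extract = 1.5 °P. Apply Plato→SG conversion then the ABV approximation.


SG = 259/(259 − P);  ABV = (OG − FG)·131.25
OG = 259/(259 − 15.3) = 1.0628
FG = 259/(259 − 1.5) = 1.0058
ABV = (1.0628 − 1.0058)·131.25

7.4756 % ABV


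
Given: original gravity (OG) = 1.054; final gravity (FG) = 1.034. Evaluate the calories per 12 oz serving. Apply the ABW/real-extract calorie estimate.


ABW = (OG−FG)·131.25·0.79/FG;  °P = 259 − 259/SG (for OG→OE and FG→AE);  RE = 0.1808·OE + 0.8192·AE;  Cal = (6.9·ABW + 4·(RE−0.1))·FG·3.55
ABW = (1.054 − 1.034)·131.25·0.79/1.034 = 2.0056
OE = 259 − 259/1.054 = 13.2694 °P
AE = 259 − 259/1.034 = 8.5164 °P
RE = 0.1808·13.2694 + 0.8192·8.5164 = 9.3758 °P
Cal = (6.9·2.0056 + 4·(9.3758−0.1))·1.034·3.55

186.9910 kcal


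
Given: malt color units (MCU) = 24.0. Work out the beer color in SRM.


SRM = 1.4922 · MCU^0.6859
SRM = 1.4922 · 24.0^0.6859

13.1982 SRM


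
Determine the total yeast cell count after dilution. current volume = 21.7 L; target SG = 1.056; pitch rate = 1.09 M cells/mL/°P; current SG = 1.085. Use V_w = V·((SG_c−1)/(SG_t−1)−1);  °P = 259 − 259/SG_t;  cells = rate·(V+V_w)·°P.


V_w = 21.7·((1.085−1)/(1.056−1)−1) = 11.2375
V_final = 21.7 + 11.2375 = 32.9375
°P = 259 − 259/1.056 = 13.7348
cells = 1.09·32.9375·13.7348

493.1068 billion cells


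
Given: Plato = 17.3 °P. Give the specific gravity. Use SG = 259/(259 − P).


SG = 259/(259 − 17.3)

1.0716


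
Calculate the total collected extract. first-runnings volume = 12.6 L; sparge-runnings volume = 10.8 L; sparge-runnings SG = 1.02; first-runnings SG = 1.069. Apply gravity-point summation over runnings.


total = Σ (SG_i − 1)·1000·V_i
first = (1.069 − 1)·1000·12.6 = 869.4000
sparge = (1.02 − 1)·1000·10.8 = 216.0000
total = 869.4000 + 216.0000

1085.4000 gravity·L


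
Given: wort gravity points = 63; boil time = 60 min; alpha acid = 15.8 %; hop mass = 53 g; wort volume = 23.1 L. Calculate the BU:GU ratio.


U = 1.65·0.000125^(GP/1000)·(1−e^(−0.04t))/4.15;  IBU = (α/100)·m·U·1000/V;  BU:GU = IBU/GP
U = 1.65·0.000125^(63/1000)·(1−e^(−0.04·60))/4.15 = 0.2052
IBU = (15.8/100)·53·0.2052·1000/23.1 = 74.3979
BU:GU = 74.3979/63

1.1809


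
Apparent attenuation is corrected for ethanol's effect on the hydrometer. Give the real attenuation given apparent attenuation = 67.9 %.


RA = AA · 0.8192
RA = 67.9 · 0.8192

55.6237 %


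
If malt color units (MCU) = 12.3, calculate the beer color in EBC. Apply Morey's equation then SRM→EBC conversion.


SRM = 1.4922·MCU^0.6859;  EBC = SRM·1.97
SRM = 1.4922·12.3^0.6859 = 8.3444
EBC = 8.3444·1.97

16.4384 EBC


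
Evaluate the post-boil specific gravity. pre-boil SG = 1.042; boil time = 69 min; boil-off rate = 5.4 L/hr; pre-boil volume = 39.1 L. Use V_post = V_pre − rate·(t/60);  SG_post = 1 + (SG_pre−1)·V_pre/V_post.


V_post = 39.1 − 5.4·(69/60) = 32.8900
SG_post = 1 + (1.042 − 1)·39.1/32.8900

1.0499


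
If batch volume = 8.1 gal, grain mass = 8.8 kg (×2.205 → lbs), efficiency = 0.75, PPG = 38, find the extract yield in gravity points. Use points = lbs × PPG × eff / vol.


lbs = 8.8 × 2.205 = 19.4040
points = 19.4040 × 38 × 0.75 / 8.1

68.2733 points


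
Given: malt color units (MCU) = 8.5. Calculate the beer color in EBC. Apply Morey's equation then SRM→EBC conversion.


SRM = 1.4922·MCU^0.6859;  EBC = SRM·1.97
SRM = 1.4922·8.5^0.6859 = 6.4761
EBC = 6.4761·1.97

12.7580 EBC


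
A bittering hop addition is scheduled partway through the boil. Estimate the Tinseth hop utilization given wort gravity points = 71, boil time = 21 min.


U = 1.65·0.000125^(GP/1000) · (1 − e^(−0.04·t))/4.15
bigness = 1.65·0.000125^(71/1000) = 0.8717
boil_factor = (1 − e^(−0.04·21))/4.15 = 0.1369
U = 0.8717 · 0.1369

0.1194


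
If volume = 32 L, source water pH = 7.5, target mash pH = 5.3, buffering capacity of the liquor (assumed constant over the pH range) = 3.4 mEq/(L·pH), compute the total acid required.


acid = buffering capacity · (pH_source − pH_target) · V
acid = 3.4 · (7.5 − 5.3) · 32

239.3600 mEq


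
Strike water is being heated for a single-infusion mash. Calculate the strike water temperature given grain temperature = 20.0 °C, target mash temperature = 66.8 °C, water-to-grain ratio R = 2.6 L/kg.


T_strike = (0.41/R)·(T_mash − T_grain) + T_mash
T_strike = (0.41/2.6)·(66.8 − 20.0) + 66.8

74.1800 °C


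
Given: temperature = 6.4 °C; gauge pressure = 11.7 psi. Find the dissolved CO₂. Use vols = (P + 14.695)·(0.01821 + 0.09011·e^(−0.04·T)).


vols = (11.7 + 14.695)·(0.01821 + 0.09011·e^(−0.04·6.4))

2.3219 volumes


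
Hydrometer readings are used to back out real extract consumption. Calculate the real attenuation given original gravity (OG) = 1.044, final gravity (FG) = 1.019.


AA = (OG−FG)/(OG−1)·100;  RA = AA·0.8192
AA = (1.044 − 1.019)/(1.044 − 1)·100 = 56.8182
RA = 56.8182·0.8192

46.5455 %


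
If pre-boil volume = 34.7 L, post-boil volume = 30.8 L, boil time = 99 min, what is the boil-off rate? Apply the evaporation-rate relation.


rate = (V_pre − V_post) / (t_min/60)
rate = (34.7 − 30.8) / (99/60)

2.3636 L/hr


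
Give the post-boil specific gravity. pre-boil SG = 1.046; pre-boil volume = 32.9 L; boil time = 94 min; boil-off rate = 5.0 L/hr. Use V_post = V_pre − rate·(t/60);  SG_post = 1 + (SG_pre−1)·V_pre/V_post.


V_post = 32.9 − 5.0·(94/60) = 25.0667
SG_post = 1 + (1.046 − 1)·32.9/25.0667

1.0604


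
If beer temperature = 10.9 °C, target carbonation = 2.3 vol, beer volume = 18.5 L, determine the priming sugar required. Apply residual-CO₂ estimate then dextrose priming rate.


residual = 14.695·(0.01821 + 0.09011·e^(−0.04·T));  sugar = (target − residual)·4.0·V
residual = 14.695·(0.01821 + 0.09011·e^(−0.04·10.9)) = 1.1238
sugar = (2.3 − 1.1238)·4.0·18.5

87.0369 g


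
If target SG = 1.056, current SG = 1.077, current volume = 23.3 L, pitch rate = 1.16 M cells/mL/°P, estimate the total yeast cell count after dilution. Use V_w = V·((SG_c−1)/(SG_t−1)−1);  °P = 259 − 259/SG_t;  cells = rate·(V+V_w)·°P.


V_w = 23.3·((1.077−1)/(1.056−1)−1) = 8.7375
V_final = 23.3 + 8.7375 = 32.0375
°P = 259 − 259/1.056 = 13.7348
cells = 1.16·32.0375·13.7348

510.4350 billion cells


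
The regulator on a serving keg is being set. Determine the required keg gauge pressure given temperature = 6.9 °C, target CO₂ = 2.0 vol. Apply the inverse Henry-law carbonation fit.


psi = vols/(0.01821 + 0.09011·e^(−0.04·T)) − 14.695
psi = 2.0/(0.01821 + 0.09011·e^(−0.04·6.9)) − 14.695

8.4033 psi


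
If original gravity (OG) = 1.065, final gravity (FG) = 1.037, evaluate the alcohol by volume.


ABV = (OG − FG) · 131.25
ABV = (1.065 − 1.037) · 131.25

3.6750 % ABV


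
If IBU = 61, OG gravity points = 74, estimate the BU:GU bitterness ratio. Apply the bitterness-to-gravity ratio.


BU:GU = IBU / OG_points
BU:GU = 61 / 74

0.8243


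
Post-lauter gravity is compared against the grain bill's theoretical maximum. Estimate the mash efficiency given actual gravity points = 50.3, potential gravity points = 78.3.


efficiency = actual / potential × 100
efficiency = 50.3 / 78.3 × 100

64.2401 %


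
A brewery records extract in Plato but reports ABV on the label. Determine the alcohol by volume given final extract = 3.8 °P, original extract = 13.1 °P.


SG = 259/(259 − P);  ABV = (OG − FG)·131.25
OG = 259/(259 − 13.1) = 1.0533
FG = 259/(259 − 3.8) = 1.0149
ABV = (1.0533 − 1.0149)·131.25

5.0378 % ABV


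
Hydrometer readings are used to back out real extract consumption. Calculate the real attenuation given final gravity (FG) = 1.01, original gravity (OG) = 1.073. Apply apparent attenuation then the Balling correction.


AA = (OG−FG)/(OG−1)·100;  RA = AA·0.8192
AA = (1.073 − 1.01)/(1.073 − 1)·100 = 86.3014
RA = 86.3014·0.8192

70.6981 %


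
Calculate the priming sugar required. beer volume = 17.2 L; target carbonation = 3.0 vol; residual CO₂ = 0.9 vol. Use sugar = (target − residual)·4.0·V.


sugar = (3.0 − 0.9)·4.0·17.2

144.4800 g


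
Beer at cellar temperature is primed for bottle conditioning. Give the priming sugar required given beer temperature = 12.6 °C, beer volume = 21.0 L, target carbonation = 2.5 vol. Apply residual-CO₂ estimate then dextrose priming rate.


residual = 14.695·(0.01821 + 0.09011·e^(−0.04·T));  sugar = (target − residual)·4.0·V
residual = 14.695·(0.01821 + 0.09011·e^(−0.04·12.6)) = 1.0675
sugar = (2.5 − 1.0675)·4.0·21.0

120.3269 g


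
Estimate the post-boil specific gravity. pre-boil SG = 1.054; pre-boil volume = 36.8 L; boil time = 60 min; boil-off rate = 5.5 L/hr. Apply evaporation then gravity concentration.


V_post = V_pre − rate·(t/60);  SG_post = 1 + (SG_pre−1)·V_pre/V_post
V_post = 36.8 − 5.5·(60/60) = 31.3000
SG_post = 1 + (1.054 − 1)·36.8/31.3000

1.0635


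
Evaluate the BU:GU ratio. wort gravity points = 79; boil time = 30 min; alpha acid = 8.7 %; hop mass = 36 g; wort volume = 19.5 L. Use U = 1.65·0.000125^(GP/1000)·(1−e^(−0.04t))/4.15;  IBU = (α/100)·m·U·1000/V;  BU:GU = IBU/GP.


U = 1.65·0.000125^(79/1000)·(1−e^(−0.04·30))/4.15 = 0.1366
IBU = (8.7/100)·36·0.1366·1000/19.5 = 21.9399
BU:GU = 21.9399/79

0.2777


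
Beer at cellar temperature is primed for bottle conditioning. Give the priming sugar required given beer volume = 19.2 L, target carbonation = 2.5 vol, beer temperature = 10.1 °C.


residual = 14.695·(0.01821 + 0.09011·e^(−0.04·T));  sugar = (target − residual)·4.0·V
residual = 14.695·(0.01821 + 0.09011·e^(−0.04·10.1)) = 1.1517
sugar = (2.5 − 1.1517)·4.0·19.2

103.5519 g


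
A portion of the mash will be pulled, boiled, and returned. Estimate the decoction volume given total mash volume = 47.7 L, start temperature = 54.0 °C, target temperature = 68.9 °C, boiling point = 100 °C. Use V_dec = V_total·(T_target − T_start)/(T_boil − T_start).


V_dec = 47.7·(68.9 − 54.0)/(100 − 54.0)

15.4507 L


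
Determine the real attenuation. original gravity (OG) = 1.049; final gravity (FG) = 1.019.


AA = (OG−FG)/(OG−1)·100;  RA = AA·0.8192
AA = (1.049 − 1.019)/(1.049 − 1)·100 = 61.2245
RA = 61.2245·0.8192

50.1551 %


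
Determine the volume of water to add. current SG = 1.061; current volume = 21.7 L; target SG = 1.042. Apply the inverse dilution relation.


V_water = V·((SG_curr − 1)/(SG_target − 1) − 1)
V_water = 21.7·((1.061 − 1)/(1.042 − 1) − 1)

9.8167 L


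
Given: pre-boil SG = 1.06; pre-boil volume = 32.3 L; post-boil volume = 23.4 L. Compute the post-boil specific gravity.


SG_post = 1 + (SG_pre − 1)·V_pre/V_post
pts_pre = (1.06 − 1)·1000 = 60.0000
pts_post = 60.0000·32.3/23.4 = 82.8205
SG_post = 1 + 82.8205/1000

1.0828


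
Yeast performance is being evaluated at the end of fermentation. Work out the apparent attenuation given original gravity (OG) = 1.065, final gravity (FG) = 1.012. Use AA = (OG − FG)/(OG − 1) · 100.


AA = (1.065 − 1.012)/(1.065 − 1) · 100

81.5385 %


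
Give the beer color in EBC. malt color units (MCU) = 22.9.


SRM = 1.4922·MCU^0.6859;  EBC = SRM·1.97
SRM = 1.4922·22.9^0.6859 = 12.7802
EBC = 12.7802·1.97

25.1770 EBC


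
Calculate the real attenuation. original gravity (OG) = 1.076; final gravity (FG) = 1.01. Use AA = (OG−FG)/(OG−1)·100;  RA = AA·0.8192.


AA = (1.076 − 1.01)/(1.076 − 1)·100 = 86.8421
RA = 86.8421·0.8192

71.1411 %


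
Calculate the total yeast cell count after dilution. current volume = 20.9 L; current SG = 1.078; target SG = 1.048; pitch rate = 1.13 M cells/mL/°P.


V_w = V·((SG_c−1)/(SG_t−1)−1);  °P = 259 − 259/SG_t;  cells = rate·(V+V_w)·°P
V_w = 20.9·((1.078−1)/(1.048−1)−1) = 13.0625
V_final = 20.9 + 13.0625 = 33.9625
°P = 259 − 259/1.048 = 11.8626
cells = 1.13·33.9625·11.8626

455.2582 billion cells


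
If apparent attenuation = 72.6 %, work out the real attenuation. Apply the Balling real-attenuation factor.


RA = AA · 0.8192
RA = 72.6 · 0.8192

59.4739 %


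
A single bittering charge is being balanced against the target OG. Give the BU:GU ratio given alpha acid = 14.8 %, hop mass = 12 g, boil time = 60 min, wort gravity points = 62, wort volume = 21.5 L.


U = 1.65·0.000125^(GP/1000)·(1−e^(−0.04t))/4.15;  IBU = (α/100)·m·U·1000/V;  BU:GU = IBU/GP
U = 1.65·0.000125^(62/1000)·(1−e^(−0.04·60))/4.15 = 0.2071
IBU = (14.8/100)·12·0.2071·1000/21.5 = 17.1060
BU:GU = 17.1060/62

0.2759


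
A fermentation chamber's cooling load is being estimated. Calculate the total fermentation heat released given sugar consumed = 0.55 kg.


Q = m_sugar · 590 kJ/kg
Q = 0.55 · 590

324.5000 kJ


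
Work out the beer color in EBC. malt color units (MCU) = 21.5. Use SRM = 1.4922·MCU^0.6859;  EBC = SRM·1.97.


SRM = 1.4922·21.5^0.6859 = 12.2390
EBC = 12.2390·1.97

24.1109 EBC


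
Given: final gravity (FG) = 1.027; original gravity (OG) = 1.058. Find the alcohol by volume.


ABV = (OG − FG) · 131.25
ABV = (1.058 − 1.027) · 131.25

4.0688 % ABV


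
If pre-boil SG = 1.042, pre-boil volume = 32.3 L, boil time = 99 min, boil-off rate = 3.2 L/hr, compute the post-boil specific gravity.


V_post = V_pre − rate·(t/60);  SG_post = 1 + (SG_pre−1)·V_pre/V_post
V_post = 32.3 − 3.2·(99/60) = 27.0200
SG_post = 1 + (1.042 − 1)·32.3/27.0200

1.0502


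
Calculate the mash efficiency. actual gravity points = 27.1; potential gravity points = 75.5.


efficiency = actual / potential × 100
efficiency = 27.1 / 75.5 × 100

35.8940 %


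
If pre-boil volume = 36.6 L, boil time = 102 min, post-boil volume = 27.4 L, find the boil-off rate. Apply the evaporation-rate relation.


rate = (V_pre − V_post) / (t_min/60)
rate = (36.6 − 27.4) / (102/60)

5.4118 L/hr


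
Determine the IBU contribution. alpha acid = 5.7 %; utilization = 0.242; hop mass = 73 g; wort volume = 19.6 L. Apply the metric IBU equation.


IBU = (α/100)·mass·U·1000 / V
IBU = (5.7/100)·73·0.242·1000 / 19.6

51.3756 IBU


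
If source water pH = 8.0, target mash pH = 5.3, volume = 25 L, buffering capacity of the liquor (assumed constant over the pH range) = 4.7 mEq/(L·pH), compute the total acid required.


acid = buffering capacity · (pH_source − pH_target) · V
acid = 4.7 · (8.0 − 5.3) · 25

317.2500 mEq


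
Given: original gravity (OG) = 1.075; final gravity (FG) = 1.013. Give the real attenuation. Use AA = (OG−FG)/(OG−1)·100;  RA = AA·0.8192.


AA = (1.075 − 1.013)/(1.075 − 1)·100 = 82.6667
RA = 82.6667·0.8192

67.7205 %


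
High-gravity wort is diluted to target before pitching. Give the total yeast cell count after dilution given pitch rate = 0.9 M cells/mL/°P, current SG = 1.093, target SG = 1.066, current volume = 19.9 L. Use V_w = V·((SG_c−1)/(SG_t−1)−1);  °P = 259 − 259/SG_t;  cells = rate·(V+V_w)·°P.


V_w = 19.9·((1.093−1)/(1.066−1)−1) = 8.1409
V_final = 19.9 + 8.1409 = 28.0409
°P = 259 − 259/1.066 = 16.0356
cells = 0.9·28.0409·16.0356

404.6887 billion cells


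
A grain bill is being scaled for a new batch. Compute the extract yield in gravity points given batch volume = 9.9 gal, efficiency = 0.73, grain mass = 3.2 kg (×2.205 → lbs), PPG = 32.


points = lbs × PPG × eff / vol
lbs = 3.2 × 2.205 = 7.0560
points = 7.0560 × 32 × 0.73 / 9.9

16.6493 points


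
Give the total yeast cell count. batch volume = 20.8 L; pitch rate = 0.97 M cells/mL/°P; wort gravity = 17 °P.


cells (billions) = rate · V_L · °P
cells = 0.97 · 20.8 · 17

342.9920 billion cells


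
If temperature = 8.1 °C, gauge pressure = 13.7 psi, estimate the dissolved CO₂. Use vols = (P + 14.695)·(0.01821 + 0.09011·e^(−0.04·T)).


vols = (13.7 + 14.695)·(0.01821 + 0.09011·e^(−0.04·8.1))

2.3676 volumes


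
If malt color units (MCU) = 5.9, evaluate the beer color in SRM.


SRM = 1.4922 · MCU^0.6859
SRM = 1.4922 · 5.9^0.6859

5.0414 SRM


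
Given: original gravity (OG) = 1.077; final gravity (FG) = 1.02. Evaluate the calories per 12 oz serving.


ABW = (OG−FG)·131.25·0.79/FG;  °P = 259 − 259/SG (for OG→OE and FG→AE);  RE = 0.1808·OE + 0.8192·AE;  Cal = (6.9·ABW + 4·(RE−0.1))·FG·3.55
ABW = (1.077 − 1.02)·131.25·0.79/1.02 = 5.7943
OE = 259 − 259/1.077 = 18.5172 °P
AE = 259 − 259/1.02 = 5.0784 °P
RE = 0.1808·18.5172 + 0.8192·5.0784 = 7.5082 °P
Cal = (6.9·5.7943 + 4·(7.5082−0.1))·1.02·3.55

252.0698 kcal
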